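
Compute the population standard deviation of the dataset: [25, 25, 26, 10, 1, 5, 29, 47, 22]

13.2283

Step 1: Compute the mean: 21.1111
Step 2: Sum of squared deviations from the mean: 1574.8889
Step 3: Population variance = 1574.8889 / 9 = 174.9877
Step 4: Standard deviation = sqrt(174.9877) = 13.2283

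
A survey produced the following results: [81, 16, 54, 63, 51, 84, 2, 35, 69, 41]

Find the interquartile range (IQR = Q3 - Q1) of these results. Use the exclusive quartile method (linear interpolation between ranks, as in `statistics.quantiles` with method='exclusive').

41.75

Step 1: Sort the data: [2, 16, 35, 41, 51, 54, 63, 69, 81, 84]
Step 2: n = 10
Step 3: Using the exclusive quartile method:
  Q1 = 30.25
  Q2 (median) = 52.5
  Q3 = 72
  IQR = Q3 - Q1 = 72 - 30.25 = 41.75
Step 4: IQR = 41.75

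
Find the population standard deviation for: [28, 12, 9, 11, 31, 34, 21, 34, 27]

9.4985

Step 1: Compute the mean: 23
Step 2: Sum of squared deviations from the mean: 812
Step 3: Population variance = 812 / 9 = 90.2222
Step 4: Standard deviation = sqrt(90.2222) = 9.4985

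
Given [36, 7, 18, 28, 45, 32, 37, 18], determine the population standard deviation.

11.6719

Step 1: Compute the mean: 27.625
Step 2: Sum of squared deviations from the mean: 1089.875
Step 3: Population variance = 1089.875 / 8 = 136.2344
Step 4: Standard deviation = sqrt(136.2344) = 11.6719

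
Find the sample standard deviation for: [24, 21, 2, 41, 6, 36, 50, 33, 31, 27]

14.7908

Step 1: Compute the mean: 27.1
Step 2: Sum of squared deviations from the mean: 1968.9
Step 3: Sample variance = 1968.9 / 9 = 218.7667
Step 4: Standard deviation = sqrt(218.7667) = 14.7908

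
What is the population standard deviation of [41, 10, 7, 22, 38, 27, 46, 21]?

13.351

Step 1: Compute the mean: 26.5
Step 2: Sum of squared deviations from the mean: 1426
Step 3: Population variance = 1426 / 8 = 178.25
Step 4: Standard deviation = sqrt(178.25) = 13.351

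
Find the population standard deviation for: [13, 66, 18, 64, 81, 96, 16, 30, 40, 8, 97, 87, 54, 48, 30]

29.8214

Step 1: Compute the mean: 49.8667
Step 2: Sum of squared deviations from the mean: 13339.7333
Step 3: Population variance = 13339.7333 / 15 = 889.3156
Step 4: Standard deviation = sqrt(889.3156) = 29.8214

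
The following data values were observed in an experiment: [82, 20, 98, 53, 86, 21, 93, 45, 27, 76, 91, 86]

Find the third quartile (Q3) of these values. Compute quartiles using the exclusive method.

89.75

Step 1: Sort the data: [20, 21, 27, 45, 53, 76, 82, 86, 86, 91, 93, 98]
Step 2: n = 12
Step 3: Using the exclusive quartile method:
  Q1 = 31.5
  Q2 (median) = 79
  Q3 = 89.75
  IQR = Q3 - Q1 = 89.75 - 31.5 = 58.25
Step 4: Q3 = 89.75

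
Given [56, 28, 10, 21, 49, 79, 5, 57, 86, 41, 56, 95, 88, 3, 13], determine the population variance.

938.16

Step 1: Compute the mean: (56 + 28 + 10 + 21 + 49 + 79 + 5 + 57 + 86 + 41 + 56 + 95 + 88 + 3 + 13) / 15 = 45.8
Step 2: Compute squared deviations from the mean:
  (56 - 45.8)^2 = 104.04
  (28 - 45.8)^2 = 316.84
  (10 - 45.8)^2 = 1281.64
  (21 - 45.8)^2 = 615.04
  (49 - 45.8)^2 = 10.24
  (79 - 45.8)^2 = 1102.24
  (5 - 45.8)^2 = 1664.64
  (57 - 45.8)^2 = 125.44
  (86 - 45.8)^2 = 1616.04
  (41 - 45.8)^2 = 23.04
  (56 - 45.8)^2 = 104.04
  (95 - 45.8)^2 = 2420.64
  (88 - 45.8)^2 = 1780.84
  (3 - 45.8)^2 = 1831.84
  (13 - 45.8)^2 = 1075.84
Step 3: Sum of squared deviations = 14072.4
Step 4: Population variance = 14072.4 / 15 = 938.16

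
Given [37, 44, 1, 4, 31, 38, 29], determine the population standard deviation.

15.7273

Step 1: Compute the mean: 26.2857
Step 2: Sum of squared deviations from the mean: 1731.4286
Step 3: Population variance = 1731.4286 / 7 = 247.3469
Step 4: Standard deviation = sqrt(247.3469) = 15.7273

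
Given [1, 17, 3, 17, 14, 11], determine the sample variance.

48.7

Step 1: Compute the mean: (1 + 17 + 3 + 17 + 14 + 11) / 6 = 10.5
Step 2: Compute squared deviations from the mean:
  (1 - 10.5)^2 = 90.25
  (17 - 10.5)^2 = 42.25
  (3 - 10.5)^2 = 56.25
  (17 - 10.5)^2 = 42.25
  (14 - 10.5)^2 = 12.25
  (11 - 10.5)^2 = 0.25
Step 3: Sum of squared deviations = 243.5
Step 4: Sample variance = 243.5 / 5 = 48.7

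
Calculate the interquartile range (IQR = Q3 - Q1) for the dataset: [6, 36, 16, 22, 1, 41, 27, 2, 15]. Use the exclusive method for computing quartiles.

27.5

Step 1: Sort the data: [1, 2, 6, 15, 16, 22, 27, 36, 41]
Step 2: n = 9
Step 3: Using the exclusive quartile method:
  Q1 = 4
  Q2 (median) = 16
  Q3 = 31.5
  IQR = Q3 - Q1 = 31.5 - 4 = 27.5
Step 4: IQR = 27.5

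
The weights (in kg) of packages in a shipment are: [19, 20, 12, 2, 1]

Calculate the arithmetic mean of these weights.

10.8

Step 1: Sum all values: 19 + 20 + 12 + 2 + 1 = 54
Step 2: Count the number of values: n = 5
Step 3: Mean = sum / n = 54 / 5 = 10.8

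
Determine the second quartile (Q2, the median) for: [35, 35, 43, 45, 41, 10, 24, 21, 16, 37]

35

Step 1: Sort the data: [10, 16, 21, 24, 35, 35, 37, 41, 43, 45]
Step 2: n = 10
Step 3: Q2 is the median. Since n is even, it is the average of the values at positions 5 and 6:
  Q2 = (35 + 35) / 2 = 35
Step 4: Q2 = 35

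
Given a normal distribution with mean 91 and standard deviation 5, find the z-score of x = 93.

0.4

Step 1: Recall the z-score formula: z = (x - mu) / sigma
Step 2: Substitute values: z = (93 - 91) / 5
Step 3: z = 2 / 5 = 0.4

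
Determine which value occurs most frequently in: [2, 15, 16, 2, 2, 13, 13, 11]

2

Step 1: Count the frequency of each value:
  2: appears 3 time(s)
  11: appears 1 time(s)
  13: appears 2 time(s)
  15: appears 1 time(s)
  16: appears 1 time(s)
Step 2: The value 2 appears most frequently (3 times).
Step 3: Mode = 2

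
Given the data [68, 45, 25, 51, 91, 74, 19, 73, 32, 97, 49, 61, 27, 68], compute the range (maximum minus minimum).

78

Step 1: Identify the maximum value: max = 97
Step 2: Identify the minimum value: min = 19
Step 3: Range = max - min = 97 - 19 = 78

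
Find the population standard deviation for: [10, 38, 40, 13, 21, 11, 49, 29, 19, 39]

13.2774

Step 1: Compute the mean: 26.9
Step 2: Sum of squared deviations from the mean: 1762.9
Step 3: Population variance = 1762.9 / 10 = 176.29
Step 4: Standard deviation = sqrt(176.29) = 13.2774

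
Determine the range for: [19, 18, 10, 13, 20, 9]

11

Step 1: Identify the maximum value: max = 20
Step 2: Identify the minimum value: min = 9
Step 3: Range = max - min = 20 - 9 = 11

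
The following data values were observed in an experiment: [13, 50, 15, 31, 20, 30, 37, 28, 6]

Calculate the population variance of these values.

162.9136

Step 1: Compute the mean: (13 + 50 + 15 + 31 + 20 + 30 + 37 + 28 + 6) / 9 = 25.5556
Step 2: Compute squared deviations from the mean:
  (13 - 25.5556)^2 = 157.642
  (50 - 25.5556)^2 = 597.5309
  (15 - 25.5556)^2 = 111.4198
  (31 - 25.5556)^2 = 29.642
  (20 - 25.5556)^2 = 30.8642
  (30 - 25.5556)^2 = 19.7531
  (37 - 25.5556)^2 = 130.9753
  (28 - 25.5556)^2 = 5.9753
  (6 - 25.5556)^2 = 382.4198
Step 3: Sum of squared deviations = 1466.2222
Step 4: Population variance = 1466.2222 / 9 = 162.9136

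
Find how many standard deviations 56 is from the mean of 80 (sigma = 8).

-3

Step 1: Recall the z-score formula: z = (x - mu) / sigma
Step 2: Substitute values: z = (56 - 80) / 8
Step 3: z = -24 / 8 = -3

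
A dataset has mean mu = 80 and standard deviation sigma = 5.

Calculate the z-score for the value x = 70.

-2

Step 1: Recall the z-score formula: z = (x - mu) / sigma
Step 2: Substitute values: z = (70 - 80) / 5
Step 3: z = -10 / 5 = -2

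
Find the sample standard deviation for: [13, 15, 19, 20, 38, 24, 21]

8.1824

Step 1: Compute the mean: 21.4286
Step 2: Sum of squared deviations from the mean: 401.7143
Step 3: Sample variance = 401.7143 / 6 = 66.9524
Step 4: Standard deviation = sqrt(66.9524) = 8.1824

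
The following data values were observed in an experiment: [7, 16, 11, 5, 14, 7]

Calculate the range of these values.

11

Step 1: Identify the maximum value: max = 16
Step 2: Identify the minimum value: min = 5
Step 3: Range = max - min = 16 - 5 = 11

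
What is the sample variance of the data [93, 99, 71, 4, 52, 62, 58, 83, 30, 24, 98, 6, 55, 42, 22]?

1009.781

Step 1: Compute the mean: (93 + 99 + 71 + 4 + 52 + 62 + 58 + 83 + 30 + 24 + 98 + 6 + 55 + 42 + 22) / 15 = 53.2667
Step 2: Compute squared deviations from the mean:
  (93 - 53.2667)^2 = 1578.7378
  (99 - 53.2667)^2 = 2091.5378
  (71 - 53.2667)^2 = 314.4711
  (4 - 53.2667)^2 = 2427.2044
  (52 - 53.2667)^2 = 1.6044
  (62 - 53.2667)^2 = 76.2711
  (58 - 53.2667)^2 = 22.4044
  (83 - 53.2667)^2 = 884.0711
  (30 - 53.2667)^2 = 541.3378
  (24 - 53.2667)^2 = 856.5378
  (98 - 53.2667)^2 = 2001.0711
  (6 - 53.2667)^2 = 2234.1378
  (55 - 53.2667)^2 = 3.0044
  (42 - 53.2667)^2 = 126.9378
  (22 - 53.2667)^2 = 977.6044
Step 3: Sum of squared deviations = 14136.9333
Step 4: Sample variance = 14136.9333 / 14 = 1009.781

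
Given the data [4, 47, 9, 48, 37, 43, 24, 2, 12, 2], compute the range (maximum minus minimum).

46

Step 1: Identify the maximum value: max = 48
Step 2: Identify the minimum value: min = 2
Step 3: Range = max - min = 48 - 2 = 46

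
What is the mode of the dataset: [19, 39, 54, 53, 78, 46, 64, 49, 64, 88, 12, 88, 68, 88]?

88

Step 1: Count the frequency of each value:
  12: appears 1 time(s)
  19: appears 1 time(s)
  39: appears 1 time(s)
  46: appears 1 time(s)
  49: appears 1 time(s)
  53: appears 1 time(s)
  54: appears 1 time(s)
  64: appears 2 time(s)
  68: appears 1 time(s)
  78: appears 1 time(s)
  88: appears 3 time(s)
Step 2: The value 88 appears most frequently (3 times).
Step 3: Mode = 88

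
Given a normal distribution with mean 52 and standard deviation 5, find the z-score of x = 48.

-0.8

Step 1: Recall the z-score formula: z = (x - mu) / sigma
Step 2: Substitute values: z = (48 - 52) / 5
Step 3: z = -4 / 5 = -0.8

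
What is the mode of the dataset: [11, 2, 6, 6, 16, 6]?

6

Step 1: Count the frequency of each value:
  2: appears 1 time(s)
  6: appears 3 time(s)
  11: appears 1 time(s)
  16: appears 1 time(s)
Step 2: The value 6 appears most frequently (3 times).
Step 3: Mode = 6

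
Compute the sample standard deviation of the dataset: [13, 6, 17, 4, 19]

6.6106

Step 1: Compute the mean: 11.8
Step 2: Sum of squared deviations from the mean: 174.8
Step 3: Sample variance = 174.8 / 4 = 43.7
Step 4: Standard deviation = sqrt(43.7) = 6.6106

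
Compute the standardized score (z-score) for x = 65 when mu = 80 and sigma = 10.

-1.5

Step 1: Recall the z-score formula: z = (x - mu) / sigma
Step 2: Substitute values: z = (65 - 80) / 10
Step 3: z = -15 / 10 = -1.5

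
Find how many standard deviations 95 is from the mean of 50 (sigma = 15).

3

Step 1: Recall the z-score formula: z = (x - mu) / sigma
Step 2: Substitute values: z = (95 - 50) / 15
Step 3: z = 45 / 15 = 3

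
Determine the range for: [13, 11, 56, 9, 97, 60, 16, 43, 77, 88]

88

Step 1: Identify the maximum value: max = 97
Step 2: Identify the minimum value: min = 9
Step 3: Range = max - min = 97 - 9 = 88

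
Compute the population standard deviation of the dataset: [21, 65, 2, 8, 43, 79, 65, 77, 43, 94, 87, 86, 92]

30.9181

Step 1: Compute the mean: 58.6154
Step 2: Sum of squared deviations from the mean: 12427.0769
Step 3: Population variance = 12427.0769 / 13 = 955.929
Step 4: Standard deviation = sqrt(955.929) = 30.9181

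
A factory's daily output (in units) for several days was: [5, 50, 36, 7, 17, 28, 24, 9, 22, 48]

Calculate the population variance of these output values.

233.64

Step 1: Compute the mean: (5 + 50 + 36 + 7 + 17 + 28 + 24 + 9 + 22 + 48) / 10 = 24.6
Step 2: Compute squared deviations from the mean:
  (5 - 24.6)^2 = 384.16
  (50 - 24.6)^2 = 645.16
  (36 - 24.6)^2 = 129.96
  (7 - 24.6)^2 = 309.76
  (17 - 24.6)^2 = 57.76
  (28 - 24.6)^2 = 11.56
  (24 - 24.6)^2 = 0.36
  (9 - 24.6)^2 = 243.36
  (22 - 24.6)^2 = 6.76
  (48 - 24.6)^2 = 547.56
Step 3: Sum of squared deviations = 2336.4
Step 4: Population variance = 2336.4 / 10 = 233.64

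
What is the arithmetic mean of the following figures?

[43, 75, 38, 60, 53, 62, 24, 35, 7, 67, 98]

51.0909

Step 1: Sum all values: 43 + 75 + 38 + 60 + 53 + 62 + 24 + 35 + 7 + 67 + 98 = 562
Step 2: Count the number of values: n = 11
Step 3: Mean = sum / n = 562 / 11 = 51.0909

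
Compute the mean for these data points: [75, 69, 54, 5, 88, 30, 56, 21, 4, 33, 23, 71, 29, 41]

42.7857

Step 1: Sum all values: 75 + 69 + 54 + 5 + 88 + 30 + 56 + 21 + 4 + 33 + 23 + 71 + 29 + 41 = 599
Step 2: Count the number of values: n = 14
Step 3: Mean = sum / n = 599 / 14 = 42.7857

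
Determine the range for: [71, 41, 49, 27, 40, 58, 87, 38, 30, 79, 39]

60

Step 1: Identify the maximum value: max = 87
Step 2: Identify the minimum value: min = 27
Step 3: Range = max - min = 87 - 27 = 60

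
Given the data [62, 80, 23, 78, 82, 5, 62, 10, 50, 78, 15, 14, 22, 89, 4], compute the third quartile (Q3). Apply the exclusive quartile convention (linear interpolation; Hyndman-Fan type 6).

78

Step 1: Sort the data: [4, 5, 10, 14, 15, 22, 23, 50, 62, 62, 78, 78, 80, 82, 89]
Step 2: n = 15
Step 3: Using the exclusive quartile method:
  Q1 = 14
  Q2 (median) = 50
  Q3 = 78
  IQR = Q3 - Q1 = 78 - 14 = 64
Step 4: Q3 = 78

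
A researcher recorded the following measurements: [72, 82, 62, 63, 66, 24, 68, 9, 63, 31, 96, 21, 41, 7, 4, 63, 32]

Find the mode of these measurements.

63

Step 1: Count the frequency of each value:
  4: appears 1 time(s)
  7: appears 1 time(s)
  9: appears 1 time(s)
  21: appears 1 time(s)
  24: appears 1 time(s)
  31: appears 1 time(s)
  32: appears 1 time(s)
  41: appears 1 time(s)
  62: appears 1 time(s)
  63: appears 3 time(s)
  66: appears 1 time(s)
  68: appears 1 time(s)
  72: appears 1 time(s)
  82: appears 1 time(s)
  96: appears 1 time(s)
Step 2: The value 63 appears most frequently (3 times).
Step 3: Mode = 63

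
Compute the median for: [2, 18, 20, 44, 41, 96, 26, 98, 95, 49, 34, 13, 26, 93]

37.5

Step 1: Sort the data in ascending order: [2, 13, 18, 20, 26, 26, 34, 41, 44, 49, 93, 95, 96, 98]
Step 2: The number of values is n = 14.
Step 3: Since n is even, the median is the average of positions 7 and 8:
  Median = (34 + 41) / 2 = 37.5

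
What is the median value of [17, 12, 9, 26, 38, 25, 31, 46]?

25.5

Step 1: Sort the data in ascending order: [9, 12, 17, 25, 26, 31, 38, 46]
Step 2: The number of values is n = 8.
Step 3: Since n is even, the median is the average of positions 4 and 5:
  Median = (25 + 26) / 2 = 25.5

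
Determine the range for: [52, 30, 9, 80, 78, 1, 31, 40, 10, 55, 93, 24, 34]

92

Step 1: Identify the maximum value: max = 93
Step 2: Identify the minimum value: min = 1
Step 3: Range = max - min = 93 - 1 = 92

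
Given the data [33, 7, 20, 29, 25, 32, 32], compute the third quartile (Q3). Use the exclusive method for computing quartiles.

32

Step 1: Sort the data: [7, 20, 25, 29, 32, 32, 33]
Step 2: n = 7
Step 3: Using the exclusive quartile method:
  Q1 = 20
  Q2 (median) = 29
  Q3 = 32
  IQR = Q3 - Q1 = 32 - 20 = 12
Step 4: Q3 = 32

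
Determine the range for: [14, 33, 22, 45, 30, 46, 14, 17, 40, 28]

32

Step 1: Identify the maximum value: max = 46
Step 2: Identify the minimum value: min = 14
Step 3: Range = max - min = 46 - 14 = 32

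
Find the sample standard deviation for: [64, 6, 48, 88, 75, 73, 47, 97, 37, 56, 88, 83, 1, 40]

29.656

Step 1: Compute the mean: 57.3571
Step 2: Sum of squared deviations from the mean: 11433.2143
Step 3: Sample variance = 11433.2143 / 13 = 879.478
Step 4: Standard deviation = sqrt(879.478) = 29.656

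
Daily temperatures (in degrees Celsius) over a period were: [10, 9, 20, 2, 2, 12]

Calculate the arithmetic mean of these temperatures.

9.1667

Step 1: Sum all values: 10 + 9 + 20 + 2 + 2 + 12 = 55
Step 2: Count the number of values: n = 6
Step 3: Mean = sum / n = 55 / 6 = 9.1667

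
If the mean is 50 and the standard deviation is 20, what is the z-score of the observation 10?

-2

Step 1: Recall the z-score formula: z = (x - mu) / sigma
Step 2: Substitute values: z = (10 - 50) / 20
Step 3: z = -40 / 20 = -2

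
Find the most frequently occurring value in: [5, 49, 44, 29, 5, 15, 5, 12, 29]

5

Step 1: Count the frequency of each value:
  5: appears 3 time(s)
  12: appears 1 time(s)
  15: appears 1 time(s)
  29: appears 2 time(s)
  44: appears 1 time(s)
  49: appears 1 time(s)
Step 2: The value 5 appears most frequently (3 times).
Step 3: Mode = 5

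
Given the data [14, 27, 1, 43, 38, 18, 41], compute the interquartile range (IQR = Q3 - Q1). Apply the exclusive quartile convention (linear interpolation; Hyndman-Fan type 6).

27

Step 1: Sort the data: [1, 14, 18, 27, 38, 41, 43]
Step 2: n = 7
Step 3: Using the exclusive quartile method:
  Q1 = 14
  Q2 (median) = 27
  Q3 = 41
  IQR = Q3 - Q1 = 41 - 14 = 27
Step 4: IQR = 27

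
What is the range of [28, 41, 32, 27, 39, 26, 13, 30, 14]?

28

Step 1: Identify the maximum value: max = 41
Step 2: Identify the minimum value: min = 13
Step 3: Range = max - min = 41 - 13 = 28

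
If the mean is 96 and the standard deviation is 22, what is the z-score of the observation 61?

-1.5909

Step 1: Recall the z-score formula: z = (x - mu) / sigma
Step 2: Substitute values: z = (61 - 96) / 22
Step 3: z = -35 / 22 = -1.5909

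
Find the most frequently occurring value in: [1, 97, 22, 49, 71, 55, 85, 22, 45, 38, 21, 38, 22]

22

Step 1: Count the frequency of each value:
  1: appears 1 time(s)
  21: appears 1 time(s)
  22: appears 3 time(s)
  38: appears 2 time(s)
  45: appears 1 time(s)
  49: appears 1 time(s)
  55: appears 1 time(s)
  71: appears 1 time(s)
  85: appears 1 time(s)
  97: appears 1 time(s)
Step 2: The value 22 appears most frequently (3 times).
Step 3: Mode = 22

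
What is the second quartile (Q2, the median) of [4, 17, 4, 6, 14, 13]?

9.5

Step 1: Sort the data: [4, 4, 6, 13, 14, 17]
Step 2: n = 6
Step 3: Q2 is the median. Since n is even, it is the average of the values at positions 3 and 4:
  Q2 = (6 + 13) / 2 = 9.5
Step 4: Q2 = 9.5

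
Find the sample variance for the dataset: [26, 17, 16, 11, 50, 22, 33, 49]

220.5714

Step 1: Compute the mean: (26 + 17 + 16 + 11 + 50 + 22 + 33 + 49) / 8 = 28
Step 2: Compute squared deviations from the mean:
  (26 - 28)^2 = 4
  (17 - 28)^2 = 121
  (16 - 28)^2 = 144
  (11 - 28)^2 = 289
  (50 - 28)^2 = 484
  (22 - 28)^2 = 36
  (33 - 28)^2 = 25
  (49 - 28)^2 = 441
Step 3: Sum of squared deviations = 1544
Step 4: Sample variance = 1544 / 7 = 220.5714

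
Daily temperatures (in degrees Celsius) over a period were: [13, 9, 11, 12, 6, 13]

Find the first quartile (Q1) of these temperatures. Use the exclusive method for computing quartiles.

8.25

Step 1: Sort the data: [6, 9, 11, 12, 13, 13]
Step 2: n = 6
Step 3: Using the exclusive quartile method:
  Q1 = 8.25
  Q2 (median) = 11.5
  Q3 = 13
  IQR = Q3 - Q1 = 13 - 8.25 = 4.75
Step 4: Q1 = 8.25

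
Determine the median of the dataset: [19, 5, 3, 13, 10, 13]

11.5

Step 1: Sort the data in ascending order: [3, 5, 10, 13, 13, 19]
Step 2: The number of values is n = 6.
Step 3: Since n is even, the median is the average of positions 3 and 4:
  Median = (10 + 13) / 2 = 11.5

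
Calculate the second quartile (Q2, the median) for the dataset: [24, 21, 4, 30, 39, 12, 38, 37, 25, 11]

24.5

Step 1: Sort the data: [4, 11, 12, 21, 24, 25, 30, 37, 38, 39]
Step 2: n = 10
Step 3: Q2 is the median. Since n is even, it is the average of the values at positions 5 and 6:
  Q2 = (24 + 25) / 2 = 24.5
Step 4: Q2 = 24.5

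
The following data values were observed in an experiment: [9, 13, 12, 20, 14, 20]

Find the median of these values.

13.5

Step 1: Sort the data in ascending order: [9, 12, 13, 14, 20, 20]
Step 2: The number of values is n = 6.
Step 3: Since n is even, the median is the average of positions 3 and 4:
  Median = (13 + 14) / 2 = 13.5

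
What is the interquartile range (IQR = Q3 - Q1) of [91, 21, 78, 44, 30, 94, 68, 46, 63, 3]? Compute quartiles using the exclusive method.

53.5

Step 1: Sort the data: [3, 21, 30, 44, 46, 63, 68, 78, 91, 94]
Step 2: n = 10
Step 3: Using the exclusive quartile method:
  Q1 = 27.75
  Q2 (median) = 54.5
  Q3 = 81.25
  IQR = Q3 - Q1 = 81.25 - 27.75 = 53.5
Step 4: IQR = 53.5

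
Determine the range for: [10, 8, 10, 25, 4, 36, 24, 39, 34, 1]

38

Step 1: Identify the maximum value: max = 39
Step 2: Identify the minimum value: min = 1
Step 3: Range = max - min = 39 - 1 = 38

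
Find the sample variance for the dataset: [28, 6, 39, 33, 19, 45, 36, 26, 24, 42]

138.6222

Step 1: Compute the mean: (28 + 6 + 39 + 33 + 19 + 45 + 36 + 26 + 24 + 42) / 10 = 29.8
Step 2: Compute squared deviations from the mean:
  (28 - 29.8)^2 = 3.24
  (6 - 29.8)^2 = 566.44
  (39 - 29.8)^2 = 84.64
  (33 - 29.8)^2 = 10.24
  (19 - 29.8)^2 = 116.64
  (45 - 29.8)^2 = 231.04
  (36 - 29.8)^2 = 38.44
  (26 - 29.8)^2 = 14.44
  (24 - 29.8)^2 = 33.64
  (42 - 29.8)^2 = 148.84
Step 3: Sum of squared deviations = 1247.6
Step 4: Sample variance = 1247.6 / 9 = 138.6222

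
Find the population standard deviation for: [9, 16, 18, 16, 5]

4.9558

Step 1: Compute the mean: 12.8
Step 2: Sum of squared deviations from the mean: 122.8
Step 3: Population variance = 122.8 / 5 = 24.56
Step 4: Standard deviation = sqrt(24.56) = 4.9558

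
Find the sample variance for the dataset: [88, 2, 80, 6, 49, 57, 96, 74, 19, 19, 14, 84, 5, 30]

1207.8077

Step 1: Compute the mean: (88 + 2 + 80 + 6 + 49 + 57 + 96 + 74 + 19 + 19 + 14 + 84 + 5 + 30) / 14 = 44.5
Step 2: Compute squared deviations from the mean:
  (88 - 44.5)^2 = 1892.25
  (2 - 44.5)^2 = 1806.25
  (80 - 44.5)^2 = 1260.25
  (6 - 44.5)^2 = 1482.25
  (49 - 44.5)^2 = 20.25
  (57 - 44.5)^2 = 156.25
  (96 - 44.5)^2 = 2652.25
  (74 - 44.5)^2 = 870.25
  (19 - 44.5)^2 = 650.25
  (19 - 44.5)^2 = 650.25
  (14 - 44.5)^2 = 930.25
  (84 - 44.5)^2 = 1560.25
  (5 - 44.5)^2 = 1560.25
  (30 - 44.5)^2 = 210.25
Step 3: Sum of squared deviations = 15701.5
Step 4: Sample variance = 15701.5 / 13 = 1207.8077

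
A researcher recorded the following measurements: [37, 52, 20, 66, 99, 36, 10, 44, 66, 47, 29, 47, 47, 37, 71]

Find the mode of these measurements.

47

Step 1: Count the frequency of each value:
  10: appears 1 time(s)
  20: appears 1 time(s)
  29: appears 1 time(s)
  36: appears 1 time(s)
  37: appears 2 time(s)
  44: appears 1 time(s)
  47: appears 3 time(s)
  52: appears 1 time(s)
  66: appears 2 time(s)
  71: appears 1 time(s)
  99: appears 1 time(s)
Step 2: The value 47 appears most frequently (3 times).
Step 3: Mode = 47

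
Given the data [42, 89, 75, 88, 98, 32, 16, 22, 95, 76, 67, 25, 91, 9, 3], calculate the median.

67

Step 1: Sort the data in ascending order: [3, 9, 16, 22, 25, 32, 42, 67, 75, 76, 88, 89, 91, 95, 98]
Step 2: The number of values is n = 15.
Step 3: Since n is odd, the median is the middle value at position 8: 67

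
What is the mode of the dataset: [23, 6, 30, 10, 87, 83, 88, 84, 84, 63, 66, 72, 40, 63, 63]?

63

Step 1: Count the frequency of each value:
  6: appears 1 time(s)
  10: appears 1 time(s)
  23: appears 1 time(s)
  30: appears 1 time(s)
  40: appears 1 time(s)
  63: appears 3 time(s)
  66: appears 1 time(s)
  72: appears 1 time(s)
  83: appears 1 time(s)
  84: appears 2 time(s)
  87: appears 1 time(s)
  88: appears 1 time(s)
Step 2: The value 63 appears most frequently (3 times).
Step 3: Mode = 63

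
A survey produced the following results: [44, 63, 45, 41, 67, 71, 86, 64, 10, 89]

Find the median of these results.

63.5

Step 1: Sort the data in ascending order: [10, 41, 44, 45, 63, 64, 67, 71, 86, 89]
Step 2: The number of values is n = 10.
Step 3: Since n is even, the median is the average of positions 5 and 6:
  Median = (63 + 64) / 2 = 63.5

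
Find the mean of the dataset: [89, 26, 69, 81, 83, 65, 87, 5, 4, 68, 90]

60.6364

Step 1: Sum all values: 89 + 26 + 69 + 81 + 83 + 65 + 87 + 5 + 4 + 68 + 90 = 667
Step 2: Count the number of values: n = 11
Step 3: Mean = sum / n = 667 / 11 = 60.6364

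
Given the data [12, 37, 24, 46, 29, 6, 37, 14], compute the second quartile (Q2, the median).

26.5

Step 1: Sort the data: [6, 12, 14, 24, 29, 37, 37, 46]
Step 2: n = 8
Step 3: Q2 is the median. Since n is even, it is the average of the values at positions 4 and 5:
  Q2 = (24 + 29) / 2 = 26.5
Step 4: Q2 = 26.5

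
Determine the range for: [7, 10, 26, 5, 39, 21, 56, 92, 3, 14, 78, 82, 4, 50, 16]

89

Step 1: Identify the maximum value: max = 92
Step 2: Identify the minimum value: min = 3
Step 3: Range = max - min = 92 - 3 = 89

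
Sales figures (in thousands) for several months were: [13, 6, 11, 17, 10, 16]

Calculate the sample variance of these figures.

16.5667

Step 1: Compute the mean: (13 + 6 + 11 + 17 + 10 + 16) / 6 = 12.1667
Step 2: Compute squared deviations from the mean:
  (13 - 12.1667)^2 = 0.6944
  (6 - 12.1667)^2 = 38.0278
  (11 - 12.1667)^2 = 1.3611
  (17 - 12.1667)^2 = 23.3611
  (10 - 12.1667)^2 = 4.6944
  (16 - 12.1667)^2 = 14.6944
Step 3: Sum of squared deviations = 82.8333
Step 4: Sample variance = 82.8333 / 5 = 16.5667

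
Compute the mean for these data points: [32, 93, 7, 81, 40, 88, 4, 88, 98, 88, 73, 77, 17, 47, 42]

58.3333

Step 1: Sum all values: 32 + 93 + 7 + 81 + 40 + 88 + 4 + 88 + 98 + 88 + 73 + 77 + 17 + 47 + 42 = 875
Step 2: Count the number of values: n = 15
Step 3: Mean = sum / n = 875 / 15 = 58.3333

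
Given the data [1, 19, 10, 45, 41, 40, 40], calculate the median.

40

Step 1: Sort the data in ascending order: [1, 10, 19, 40, 40, 41, 45]
Step 2: The number of values is n = 7.
Step 3: Since n is odd, the median is the middle value at position 4: 40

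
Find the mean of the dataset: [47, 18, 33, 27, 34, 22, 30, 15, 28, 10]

26.4

Step 1: Sum all values: 47 + 18 + 33 + 27 + 34 + 22 + 30 + 15 + 28 + 10 = 264
Step 2: Count the number of values: n = 10
Step 3: Mean = sum / n = 264 / 10 = 26.4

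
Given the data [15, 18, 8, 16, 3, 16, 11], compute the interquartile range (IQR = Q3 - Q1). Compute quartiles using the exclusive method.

8

Step 1: Sort the data: [3, 8, 11, 15, 16, 16, 18]
Step 2: n = 7
Step 3: Using the exclusive quartile method:
  Q1 = 8
  Q2 (median) = 15
  Q3 = 16
  IQR = Q3 - Q1 = 16 - 8 = 8
Step 4: IQR = 8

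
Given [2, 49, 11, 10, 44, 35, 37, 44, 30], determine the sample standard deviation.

17.1933

Step 1: Compute the mean: 29.1111
Step 2: Sum of squared deviations from the mean: 2364.8889
Step 3: Sample variance = 2364.8889 / 8 = 295.6111
Step 4: Standard deviation = sqrt(295.6111) = 17.1933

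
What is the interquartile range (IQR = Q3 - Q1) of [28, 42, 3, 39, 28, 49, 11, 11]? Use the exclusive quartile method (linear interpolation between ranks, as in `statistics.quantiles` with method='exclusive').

30.25

Step 1: Sort the data: [3, 11, 11, 28, 28, 39, 42, 49]
Step 2: n = 8
Step 3: Using the exclusive quartile method:
  Q1 = 11
  Q2 (median) = 28
  Q3 = 41.25
  IQR = Q3 - Q1 = 41.25 - 11 = 30.25
Step 4: IQR = 30.25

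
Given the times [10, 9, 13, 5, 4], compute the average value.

8.2

Step 1: Sum all values: 10 + 9 + 13 + 5 + 4 = 41
Step 2: Count the number of values: n = 5
Step 3: Mean = sum / n = 41 / 5 = 8.2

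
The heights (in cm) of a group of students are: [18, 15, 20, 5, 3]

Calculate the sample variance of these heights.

59.7

Step 1: Compute the mean: (18 + 15 + 20 + 5 + 3) / 5 = 12.2
Step 2: Compute squared deviations from the mean:
  (18 - 12.2)^2 = 33.64
  (15 - 12.2)^2 = 7.84
  (20 - 12.2)^2 = 60.84
  (5 - 12.2)^2 = 51.84
  (3 - 12.2)^2 = 84.64
Step 3: Sum of squared deviations = 238.8
Step 4: Sample variance = 238.8 / 4 = 59.7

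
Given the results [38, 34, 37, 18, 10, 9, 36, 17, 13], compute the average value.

23.5556

Step 1: Sum all values: 38 + 34 + 37 + 18 + 10 + 9 + 36 + 17 + 13 = 212
Step 2: Count the number of values: n = 9
Step 3: Mean = sum / n = 212 / 9 = 23.5556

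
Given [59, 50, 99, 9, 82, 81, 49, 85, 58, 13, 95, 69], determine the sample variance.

849.3561

Step 1: Compute the mean: (59 + 50 + 99 + 9 + 82 + 81 + 49 + 85 + 58 + 13 + 95 + 69) / 12 = 62.4167
Step 2: Compute squared deviations from the mean:
  (59 - 62.4167)^2 = 11.6736
  (50 - 62.4167)^2 = 154.1736
  (99 - 62.4167)^2 = 1338.3403
  (9 - 62.4167)^2 = 2853.3403
  (82 - 62.4167)^2 = 383.5069
  (81 - 62.4167)^2 = 345.3403
  (49 - 62.4167)^2 = 180.0069
  (85 - 62.4167)^2 = 510.0069
  (58 - 62.4167)^2 = 19.5069
  (13 - 62.4167)^2 = 2442.0069
  (95 - 62.4167)^2 = 1061.6736
  (69 - 62.4167)^2 = 43.3403
Step 3: Sum of squared deviations = 9342.9167
Step 4: Sample variance = 9342.9167 / 11 = 849.3561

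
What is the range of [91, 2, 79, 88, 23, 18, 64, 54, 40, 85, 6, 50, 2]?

89

Step 1: Identify the maximum value: max = 91
Step 2: Identify the minimum value: min = 2
Step 3: Range = max - min = 91 - 2 = 89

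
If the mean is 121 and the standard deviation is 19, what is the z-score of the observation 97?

-1.2632

Step 1: Recall the z-score formula: z = (x - mu) / sigma
Step 2: Substitute values: z = (97 - 121) / 19
Step 3: z = -24 / 19 = -1.2632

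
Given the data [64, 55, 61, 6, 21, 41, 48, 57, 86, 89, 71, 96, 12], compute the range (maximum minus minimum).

90

Step 1: Identify the maximum value: max = 96
Step 2: Identify the minimum value: min = 6
Step 3: Range = max - min = 96 - 6 = 90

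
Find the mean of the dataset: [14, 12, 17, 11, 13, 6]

12.1667

Step 1: Sum all values: 14 + 12 + 17 + 11 + 13 + 6 = 73
Step 2: Count the number of values: n = 6
Step 3: Mean = sum / n = 73 / 6 = 12.1667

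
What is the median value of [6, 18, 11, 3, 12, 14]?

11.5

Step 1: Sort the data in ascending order: [3, 6, 11, 12, 14, 18]
Step 2: The number of values is n = 6.
Step 3: Since n is even, the median is the average of positions 3 and 4:
  Median = (11 + 12) / 2 = 11.5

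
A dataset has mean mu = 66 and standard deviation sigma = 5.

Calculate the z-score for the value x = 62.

-0.8

Step 1: Recall the z-score formula: z = (x - mu) / sigma
Step 2: Substitute values: z = (62 - 66) / 5
Step 3: z = -4 / 5 = -0.8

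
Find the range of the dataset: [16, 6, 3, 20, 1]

19

Step 1: Identify the maximum value: max = 20
Step 2: Identify the minimum value: min = 1
Step 3: Range = max - min = 20 - 1 = 19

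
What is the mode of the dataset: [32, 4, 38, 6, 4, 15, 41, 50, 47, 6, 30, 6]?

6

Step 1: Count the frequency of each value:
  4: appears 2 time(s)
  6: appears 3 time(s)
  15: appears 1 time(s)
  30: appears 1 time(s)
  32: appears 1 time(s)
  38: appears 1 time(s)
  41: appears 1 time(s)
  47: appears 1 time(s)
  50: appears 1 time(s)
Step 2: The value 6 appears most frequently (3 times).
Step 3: Mode = 6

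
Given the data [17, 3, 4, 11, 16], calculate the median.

11

Step 1: Sort the data in ascending order: [3, 4, 11, 16, 17]
Step 2: The number of values is n = 5.
Step 3: Since n is odd, the median is the middle value at position 3: 11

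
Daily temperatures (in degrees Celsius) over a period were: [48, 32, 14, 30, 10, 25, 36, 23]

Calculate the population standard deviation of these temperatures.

11.3661

Step 1: Compute the mean: 27.25
Step 2: Sum of squared deviations from the mean: 1033.5
Step 3: Population variance = 1033.5 / 8 = 129.1875
Step 4: Standard deviation = sqrt(129.1875) = 11.3661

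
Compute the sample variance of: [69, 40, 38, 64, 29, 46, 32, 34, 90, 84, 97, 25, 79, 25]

669.2967

Step 1: Compute the mean: (69 + 40 + 38 + 64 + 29 + 46 + 32 + 34 + 90 + 84 + 97 + 25 + 79 + 25) / 14 = 53.7143
Step 2: Compute squared deviations from the mean:
  (69 - 53.7143)^2 = 233.6531
  (40 - 53.7143)^2 = 188.0816
  (38 - 53.7143)^2 = 246.9388
  (64 - 53.7143)^2 = 105.7959
  (29 - 53.7143)^2 = 610.7959
  (46 - 53.7143)^2 = 59.5102
  (32 - 53.7143)^2 = 471.5102
  (34 - 53.7143)^2 = 388.6531
  (90 - 53.7143)^2 = 1316.6531
  (84 - 53.7143)^2 = 917.2245
  (97 - 53.7143)^2 = 1873.6531
  (25 - 53.7143)^2 = 824.5102
  (79 - 53.7143)^2 = 639.3673
  (25 - 53.7143)^2 = 824.5102
Step 3: Sum of squared deviations = 8700.8571
Step 4: Sample variance = 8700.8571 / 13 = 669.2967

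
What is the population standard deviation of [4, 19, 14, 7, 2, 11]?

5.8523

Step 1: Compute the mean: 9.5
Step 2: Sum of squared deviations from the mean: 205.5
Step 3: Population variance = 205.5 / 6 = 34.25
Step 4: Standard deviation = sqrt(34.25) = 5.8523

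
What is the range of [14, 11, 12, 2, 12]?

12

Step 1: Identify the maximum value: max = 14
Step 2: Identify the minimum value: min = 2
Step 3: Range = max - min = 14 - 2 = 12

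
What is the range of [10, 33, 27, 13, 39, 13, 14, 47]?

37

Step 1: Identify the maximum value: max = 47
Step 2: Identify the minimum value: min = 10
Step 3: Range = max - min = 47 - 10 = 37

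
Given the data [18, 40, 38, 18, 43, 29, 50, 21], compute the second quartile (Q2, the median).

33.5

Step 1: Sort the data: [18, 18, 21, 29, 38, 40, 43, 50]
Step 2: n = 8
Step 3: Q2 is the median. Since n is even, it is the average of the values at positions 4 and 5:
  Q2 = (29 + 38) / 2 = 33.5
Step 4: Q2 = 33.5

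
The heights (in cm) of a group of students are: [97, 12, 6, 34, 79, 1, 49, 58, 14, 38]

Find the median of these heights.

36

Step 1: Sort the data in ascending order: [1, 6, 12, 14, 34, 38, 49, 58, 79, 97]
Step 2: The number of values is n = 10.
Step 3: Since n is even, the median is the average of positions 5 and 6:
  Median = (34 + 38) / 2 = 36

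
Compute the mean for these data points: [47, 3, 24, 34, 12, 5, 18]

20.4286

Step 1: Sum all values: 47 + 3 + 24 + 34 + 12 + 5 + 18 = 143
Step 2: Count the number of values: n = 7
Step 3: Mean = sum / n = 143 / 7 = 20.4286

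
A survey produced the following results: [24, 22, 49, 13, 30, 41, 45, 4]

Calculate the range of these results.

45

Step 1: Identify the maximum value: max = 49
Step 2: Identify the minimum value: min = 4
Step 3: Range = max - min = 49 - 4 = 45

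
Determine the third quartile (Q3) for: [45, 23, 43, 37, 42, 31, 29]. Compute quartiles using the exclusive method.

43

Step 1: Sort the data: [23, 29, 31, 37, 42, 43, 45]
Step 2: n = 7
Step 3: Using the exclusive quartile method:
  Q1 = 29
  Q2 (median) = 37
  Q3 = 43
  IQR = Q3 - Q1 = 43 - 29 = 14
Step 4: Q3 = 43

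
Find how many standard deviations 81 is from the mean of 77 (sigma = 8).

0.5

Step 1: Recall the z-score formula: z = (x - mu) / sigma
Step 2: Substitute values: z = (81 - 77) / 8
Step 3: z = 4 / 8 = 0.5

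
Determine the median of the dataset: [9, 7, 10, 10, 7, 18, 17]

10

Step 1: Sort the data in ascending order: [7, 7, 9, 10, 10, 17, 18]
Step 2: The number of values is n = 7.
Step 3: Since n is odd, the median is the middle value at position 4: 10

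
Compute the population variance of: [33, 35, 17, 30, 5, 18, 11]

114.4898

Step 1: Compute the mean: (33 + 35 + 17 + 30 + 5 + 18 + 11) / 7 = 21.2857
Step 2: Compute squared deviations from the mean:
  (33 - 21.2857)^2 = 137.2245
  (35 - 21.2857)^2 = 188.0816
  (17 - 21.2857)^2 = 18.3673
  (30 - 21.2857)^2 = 75.9388
  (5 - 21.2857)^2 = 265.2245
  (18 - 21.2857)^2 = 10.7959
  (11 - 21.2857)^2 = 105.7959
Step 3: Sum of squared deviations = 801.4286
Step 4: Population variance = 801.4286 / 7 = 114.4898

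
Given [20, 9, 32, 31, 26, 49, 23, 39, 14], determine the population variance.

136.4444

Step 1: Compute the mean: (20 + 9 + 32 + 31 + 26 + 49 + 23 + 39 + 14) / 9 = 27
Step 2: Compute squared deviations from the mean:
  (20 - 27)^2 = 49
  (9 - 27)^2 = 324
  (32 - 27)^2 = 25
  (31 - 27)^2 = 16
  (26 - 27)^2 = 1
  (49 - 27)^2 = 484
  (23 - 27)^2 = 16
  (39 - 27)^2 = 144
  (14 - 27)^2 = 169
Step 3: Sum of squared deviations = 1228
Step 4: Population variance = 1228 / 9 = 136.4444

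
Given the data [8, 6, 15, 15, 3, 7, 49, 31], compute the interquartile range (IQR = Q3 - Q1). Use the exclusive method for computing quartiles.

20.75

Step 1: Sort the data: [3, 6, 7, 8, 15, 15, 31, 49]
Step 2: n = 8
Step 3: Using the exclusive quartile method:
  Q1 = 6.25
  Q2 (median) = 11.5
  Q3 = 27
  IQR = Q3 - Q1 = 27 - 6.25 = 20.75
Step 4: IQR = 20.75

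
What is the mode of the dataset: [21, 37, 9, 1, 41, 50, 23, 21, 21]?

21

Step 1: Count the frequency of each value:
  1: appears 1 time(s)
  9: appears 1 time(s)
  21: appears 3 time(s)
  23: appears 1 time(s)
  37: appears 1 time(s)
  41: appears 1 time(s)
  50: appears 1 time(s)
Step 2: The value 21 appears most frequently (3 times).
Step 3: Mode = 21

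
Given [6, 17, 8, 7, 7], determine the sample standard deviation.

4.5277

Step 1: Compute the mean: 9
Step 2: Sum of squared deviations from the mean: 82
Step 3: Sample variance = 82 / 4 = 20.5
Step 4: Standard deviation = sqrt(20.5) = 4.5277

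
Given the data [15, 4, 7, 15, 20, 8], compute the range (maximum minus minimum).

16

Step 1: Identify the maximum value: max = 20
Step 2: Identify the minimum value: min = 4
Step 3: Range = max - min = 20 - 4 = 16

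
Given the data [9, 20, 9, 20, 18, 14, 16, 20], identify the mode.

20

Step 1: Count the frequency of each value:
  9: appears 2 time(s)
  14: appears 1 time(s)
  16: appears 1 time(s)
  18: appears 1 time(s)
  20: appears 3 time(s)
Step 2: The value 20 appears most frequently (3 times).
Step 3: Mode = 20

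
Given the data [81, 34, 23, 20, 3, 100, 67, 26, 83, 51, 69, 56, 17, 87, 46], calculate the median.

51

Step 1: Sort the data in ascending order: [3, 17, 20, 23, 26, 34, 46, 51, 56, 67, 69, 81, 83, 87, 100]
Step 2: The number of values is n = 15.
Step 3: Since n is odd, the median is the middle value at position 8: 51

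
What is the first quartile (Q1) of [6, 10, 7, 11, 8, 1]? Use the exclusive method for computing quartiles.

4.75

Step 1: Sort the data: [1, 6, 7, 8, 10, 11]
Step 2: n = 6
Step 3: Using the exclusive quartile method:
  Q1 = 4.75
  Q2 (median) = 7.5
  Q3 = 10.25
  IQR = Q3 - Q1 = 10.25 - 4.75 = 5.5
Step 4: Q1 = 4.75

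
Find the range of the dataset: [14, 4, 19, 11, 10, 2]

17

Step 1: Identify the maximum value: max = 19
Step 2: Identify the minimum value: min = 2
Step 3: Range = max - min = 19 - 2 = 17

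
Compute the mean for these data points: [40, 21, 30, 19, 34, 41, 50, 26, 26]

31.8889

Step 1: Sum all values: 40 + 21 + 30 + 19 + 34 + 41 + 50 + 26 + 26 = 287
Step 2: Count the number of values: n = 9
Step 3: Mean = sum / n = 287 / 9 = 31.8889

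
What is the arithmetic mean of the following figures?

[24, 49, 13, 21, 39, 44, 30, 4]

28

Step 1: Sum all values: 24 + 49 + 13 + 21 + 39 + 44 + 30 + 4 = 224
Step 2: Count the number of values: n = 8
Step 3: Mean = sum / n = 224 / 8 = 28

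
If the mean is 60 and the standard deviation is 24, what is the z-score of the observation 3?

-2.375

Step 1: Recall the z-score formula: z = (x - mu) / sigma
Step 2: Substitute values: z = (3 - 60) / 24
Step 3: z = -57 / 24 = -2.375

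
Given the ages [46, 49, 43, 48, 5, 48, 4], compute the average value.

34.7143

Step 1: Sum all values: 46 + 49 + 43 + 48 + 5 + 48 + 4 = 243
Step 2: Count the number of values: n = 7
Step 3: Mean = sum / n = 243 / 7 = 34.7143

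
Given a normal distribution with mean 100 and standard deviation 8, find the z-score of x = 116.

2

Step 1: Recall the z-score formula: z = (x - mu) / sigma
Step 2: Substitute values: z = (116 - 100) / 8
Step 3: z = 16 / 8 = 2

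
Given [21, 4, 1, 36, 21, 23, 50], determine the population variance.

249.6327

Step 1: Compute the mean: (21 + 4 + 1 + 36 + 21 + 23 + 50) / 7 = 22.2857
Step 2: Compute squared deviations from the mean:
  (21 - 22.2857)^2 = 1.6531
  (4 - 22.2857)^2 = 334.3673
  (1 - 22.2857)^2 = 453.0816
  (36 - 22.2857)^2 = 188.0816
  (21 - 22.2857)^2 = 1.6531
  (23 - 22.2857)^2 = 0.5102
  (50 - 22.2857)^2 = 768.0816
Step 3: Sum of squared deviations = 1747.4286
Step 4: Population variance = 1747.4286 / 7 = 249.6327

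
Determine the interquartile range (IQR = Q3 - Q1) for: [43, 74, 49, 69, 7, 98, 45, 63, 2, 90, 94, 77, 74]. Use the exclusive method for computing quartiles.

39.5

Step 1: Sort the data: [2, 7, 43, 45, 49, 63, 69, 74, 74, 77, 90, 94, 98]
Step 2: n = 13
Step 3: Using the exclusive quartile method:
  Q1 = 44
  Q2 (median) = 69
  Q3 = 83.5
  IQR = Q3 - Q1 = 83.5 - 44 = 39.5
Step 4: IQR = 39.5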